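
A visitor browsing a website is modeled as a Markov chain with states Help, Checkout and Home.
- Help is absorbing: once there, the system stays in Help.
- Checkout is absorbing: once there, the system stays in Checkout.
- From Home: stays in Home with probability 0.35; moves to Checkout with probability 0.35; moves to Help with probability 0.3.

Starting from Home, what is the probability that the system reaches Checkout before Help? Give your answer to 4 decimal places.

Let h(s) be the probability of absorption at Checkout starting from transient state s. Then h(Checkout) = 1 and h(Help) = 0. By first-step analysis:
h(Home) = 0.3·0 + 0.35·1 + 0.35·h(Home)
Solving: h(Home) = 0.5385.
Starting from Home, the probability is 0.5385.

0.5385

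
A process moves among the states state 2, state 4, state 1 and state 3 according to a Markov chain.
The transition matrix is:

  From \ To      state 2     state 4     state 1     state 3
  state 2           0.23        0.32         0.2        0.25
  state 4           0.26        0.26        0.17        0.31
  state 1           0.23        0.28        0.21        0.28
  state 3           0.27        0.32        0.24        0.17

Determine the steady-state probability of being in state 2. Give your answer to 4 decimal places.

0.2490

Let the stationary distribution be π with π = πP and π_1 + π_2 + π_3 + π_4 = 1.
π_1 = 0.23·π_1 + 0.26·π_2 + 0.23·π_3 + 0.27·π_4
π_2 = 0.32·π_1 + 0.26·π_2 + 0.28·π_3 + 0.32·π_4
π_3 = 0.2·π_1 + 0.17·π_2 + 0.21·π_3 + 0.24·π_4
Solving with the normalization constraint gives π = (0.2490, 0.2942, 0.2033, 0.2535).
So the stationary probability of state 2 is 0.2490.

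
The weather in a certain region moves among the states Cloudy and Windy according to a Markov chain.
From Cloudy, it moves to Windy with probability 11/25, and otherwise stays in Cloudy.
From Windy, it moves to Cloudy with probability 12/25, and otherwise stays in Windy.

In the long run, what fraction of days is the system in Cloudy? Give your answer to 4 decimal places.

Let the stationary distribution be π with π = πP and π_1 + π_2 = 1.
π_1 = 0.56·π_1 + 0.48·π_2
Solving with the normalization constraint gives π = (0.5217, 0.4783).
So the stationary probability of Cloudy is 0.5217.

0.5217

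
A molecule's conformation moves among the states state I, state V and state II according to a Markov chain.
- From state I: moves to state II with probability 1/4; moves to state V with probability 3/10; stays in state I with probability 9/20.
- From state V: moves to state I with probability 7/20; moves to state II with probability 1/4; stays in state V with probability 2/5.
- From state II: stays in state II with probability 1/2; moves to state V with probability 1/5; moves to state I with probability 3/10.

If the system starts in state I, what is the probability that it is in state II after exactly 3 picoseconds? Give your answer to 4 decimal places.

0.3281

Propagate the distribution vector 3 picoseconds from state I.
After 0 picoseconds: (1.0000, 0.0000, 0.0000)
After 1 picosecond: (0.4500, 0.3000, 0.2500)
After 2 picoseconds: (0.3825, 0.3050, 0.3125)
After 3 picoseconds: (0.3726, 0.2993, 0.3281)
P(in state II after 3 picoseconds) = 0.3281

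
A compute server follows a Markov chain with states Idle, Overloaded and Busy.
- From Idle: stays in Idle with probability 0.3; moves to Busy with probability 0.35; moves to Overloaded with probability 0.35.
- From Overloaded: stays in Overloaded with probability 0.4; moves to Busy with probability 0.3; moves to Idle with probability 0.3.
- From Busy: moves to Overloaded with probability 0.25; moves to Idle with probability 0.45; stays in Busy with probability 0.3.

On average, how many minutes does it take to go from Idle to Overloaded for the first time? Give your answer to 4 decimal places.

Let t(s) be the expected number of minutes to first reach Overloaded from state s, with t(Overloaded) = 0. Conditioning on the first minute:
t(Idle) = 1 + 0.3·t(Idle) + 0.35·t(Busy)
t(Busy) = 1 + 0.45·t(Idle) + 0.3·t(Busy)
Solving: t(Idle) = 3.1579, t(Busy) = 3.4586.
Expected minutes from Idle to Overloaded: 3.1579.

3.1579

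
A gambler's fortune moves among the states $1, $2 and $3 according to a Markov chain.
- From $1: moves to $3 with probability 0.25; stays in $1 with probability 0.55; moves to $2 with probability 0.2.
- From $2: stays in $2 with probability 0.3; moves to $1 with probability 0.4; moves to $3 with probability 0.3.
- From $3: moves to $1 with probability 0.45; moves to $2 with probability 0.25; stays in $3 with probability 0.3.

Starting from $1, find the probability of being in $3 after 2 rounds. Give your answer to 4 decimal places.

Sum over the intermediate state after 1 round:
P = P($1→$1)·P($1→$3) + P($1→$2)·P($2→$3) + P($1→$3)·P($3→$3)
  = 0.55×0.25 + 0.2×0.3 + 0.25×0.3
  = 0.1375 + 0.0600 + 0.0750 = 0.2725

0.2725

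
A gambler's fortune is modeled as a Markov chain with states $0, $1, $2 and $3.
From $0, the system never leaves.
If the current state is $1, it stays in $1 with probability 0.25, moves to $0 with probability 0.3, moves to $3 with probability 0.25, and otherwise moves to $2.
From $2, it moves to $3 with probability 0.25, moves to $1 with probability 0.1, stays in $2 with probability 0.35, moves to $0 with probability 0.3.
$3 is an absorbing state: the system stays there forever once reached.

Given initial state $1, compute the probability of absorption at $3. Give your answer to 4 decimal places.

Let h(s) be the probability of absorption at $3 starting from transient state s. Then h($3) = 1 and h($0) = 0. By first-step analysis:
h($1) = 0.3·0 + 0.25·h($1) + 0.2·h($2) + 0.25·1
h($2) = 0.3·0 + 0.1·h($1) + 0.35·h($2) + 0.25·1
Solving: h($1) = 0.4545, h($2) = 0.4545.
Starting from $1, the probability is 0.4545.

0.4545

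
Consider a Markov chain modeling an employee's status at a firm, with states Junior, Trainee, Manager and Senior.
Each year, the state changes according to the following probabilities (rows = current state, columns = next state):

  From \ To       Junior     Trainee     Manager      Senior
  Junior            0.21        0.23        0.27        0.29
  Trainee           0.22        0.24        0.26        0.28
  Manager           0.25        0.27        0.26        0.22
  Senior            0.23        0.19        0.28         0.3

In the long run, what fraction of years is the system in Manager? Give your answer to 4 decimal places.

0.2677

Let the stationary distribution be π with π = πP and π_1 + π_2 + π_3 + π_4 = 1.
π_1 = 0.21·π_1 + 0.22·π_2 + 0.25·π_3 + 0.23·π_4
π_2 = 0.23·π_1 + 0.24·π_2 + 0.27·π_3 + 0.19·π_4
π_3 = 0.27·π_1 + 0.26·π_2 + 0.26·π_3 + 0.28·π_4
Solving with the normalization constraint gives π = (0.2285, 0.2322, 0.2677, 0.2717).
So the stationary probability of Manager is 0.2677.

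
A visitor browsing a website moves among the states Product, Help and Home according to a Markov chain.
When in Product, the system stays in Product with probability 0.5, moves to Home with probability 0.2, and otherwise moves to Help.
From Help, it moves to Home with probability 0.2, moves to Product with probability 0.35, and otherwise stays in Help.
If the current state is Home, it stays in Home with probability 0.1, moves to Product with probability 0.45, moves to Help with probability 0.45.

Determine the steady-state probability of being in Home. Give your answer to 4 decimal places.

0.1818

Let the stationary distribution be π with π = πP and π_1 + π_2 + π_3 = 1.
π_1 = 0.5·π_1 + 0.35·π_2 + 0.45·π_3
π_2 = 0.3·π_1 + 0.45·π_2 + 0.45·π_3
Solving with the normalization constraint gives π = (0.4332, 0.3850, 0.1818).
So the stationary probability of Home is 0.1818.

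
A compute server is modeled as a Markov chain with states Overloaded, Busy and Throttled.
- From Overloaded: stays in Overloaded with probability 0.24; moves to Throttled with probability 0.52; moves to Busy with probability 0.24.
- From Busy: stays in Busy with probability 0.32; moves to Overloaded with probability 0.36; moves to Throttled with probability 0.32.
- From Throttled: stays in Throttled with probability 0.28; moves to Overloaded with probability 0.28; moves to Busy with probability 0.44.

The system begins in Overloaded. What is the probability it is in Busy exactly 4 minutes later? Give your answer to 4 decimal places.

Propagate the distribution vector 4 minutes from Overloaded.
After 0 minutes: (1.0000, 0.0000, 0.0000)
After 1 minute: (0.2400, 0.2400, 0.5200)
After 2 minutes: (0.2896, 0.3632, 0.3472)
After 3 minutes: (0.2975, 0.3385, 0.3640)
After 4 minutes: (0.2952, 0.3399, 0.3649)
P(in Busy after 4 minutes) = 0.3399

0.3399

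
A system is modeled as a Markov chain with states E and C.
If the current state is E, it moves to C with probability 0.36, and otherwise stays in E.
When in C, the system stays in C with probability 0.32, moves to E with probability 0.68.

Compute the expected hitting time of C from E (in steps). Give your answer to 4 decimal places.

Let t(s) be the expected number of steps to first reach C from state s, with t(C) = 0. Conditioning on the first step:
t(E) = 1 + 0.64·t(E)
Solving: t(E) = 2.7778.
Expected steps from E to C: 2.7778.

2.7778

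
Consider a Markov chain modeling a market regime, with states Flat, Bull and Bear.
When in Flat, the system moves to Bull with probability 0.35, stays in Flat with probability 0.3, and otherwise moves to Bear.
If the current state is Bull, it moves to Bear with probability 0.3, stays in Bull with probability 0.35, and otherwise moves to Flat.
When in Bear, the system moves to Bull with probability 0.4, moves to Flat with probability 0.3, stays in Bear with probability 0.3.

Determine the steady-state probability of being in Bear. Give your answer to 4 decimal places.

0.3159

Let the stationary distribution be π with π = πP and π_1 + π_2 + π_3 = 1.
π_1 = 0.3·π_1 + 0.35·π_2 + 0.3·π_3
π_2 = 0.35·π_1 + 0.35·π_2 + 0.4·π_3
Solving with the normalization constraint gives π = (0.3183, 0.3658, 0.3159).
So the stationary probability of Bear is 0.3159.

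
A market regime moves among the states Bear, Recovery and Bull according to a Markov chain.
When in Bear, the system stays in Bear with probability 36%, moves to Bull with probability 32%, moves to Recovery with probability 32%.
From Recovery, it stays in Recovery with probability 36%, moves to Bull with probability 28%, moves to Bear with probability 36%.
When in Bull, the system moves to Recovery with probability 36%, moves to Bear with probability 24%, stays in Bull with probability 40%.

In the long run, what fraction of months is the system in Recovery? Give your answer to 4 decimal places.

Let the stationary distribution be π with π = πP and π_1 + π_2 + π_3 = 1.
π_1 = 0.36·π_1 + 0.36·π_2 + 0.24·π_3
π_2 = 0.32·π_1 + 0.36·π_2 + 0.36·π_3
Solving with the normalization constraint gives π = (0.3201, 0.3472, 0.3327).
So the stationary probability of Recovery is 0.3472.

0.3472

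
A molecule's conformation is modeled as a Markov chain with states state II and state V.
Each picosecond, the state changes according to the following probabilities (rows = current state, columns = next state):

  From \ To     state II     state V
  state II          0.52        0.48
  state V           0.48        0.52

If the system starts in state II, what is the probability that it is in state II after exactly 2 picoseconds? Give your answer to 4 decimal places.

Sum over the intermediate state after 1 picosecond:
P = P(state II→state II)·P(state II→state II) + P(state II→state V)·P(state V→state II)
  = 0.52×0.52 + 0.48×0.48
  = 0.2704 + 0.2304 = 0.5008

0.5008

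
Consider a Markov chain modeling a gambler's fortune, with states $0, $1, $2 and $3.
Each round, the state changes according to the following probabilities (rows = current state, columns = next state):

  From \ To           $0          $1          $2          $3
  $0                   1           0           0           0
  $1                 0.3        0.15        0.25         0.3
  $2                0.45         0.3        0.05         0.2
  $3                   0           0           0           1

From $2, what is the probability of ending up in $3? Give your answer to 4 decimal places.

Let h(s) be the probability of absorption at $3 starting from transient state s. Then h($3) = 1 and h($0) = 0. By first-step analysis:
h($1) = 0.3·0 + 0.15·h($1) + 0.25·h($2) + 0.3·1
h($2) = 0.45·0 + 0.3·h($1) + 0.05·h($2) + 0.2·1
Solving: h($1) = 0.4573, h($2) = 0.3549.
Starting from $2, the probability is 0.3549.

0.3549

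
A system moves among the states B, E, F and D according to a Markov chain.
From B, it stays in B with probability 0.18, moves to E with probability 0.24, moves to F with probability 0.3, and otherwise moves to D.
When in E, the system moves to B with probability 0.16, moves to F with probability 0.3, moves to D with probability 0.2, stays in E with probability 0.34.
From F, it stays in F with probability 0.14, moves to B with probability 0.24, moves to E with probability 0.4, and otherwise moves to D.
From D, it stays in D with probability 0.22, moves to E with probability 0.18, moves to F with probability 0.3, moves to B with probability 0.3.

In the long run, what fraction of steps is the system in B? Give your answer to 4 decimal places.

0.2168

Let the stationary distribution be π with π = πP and π_1 + π_2 + π_3 + π_4 = 1.
π_1 = 0.18·π_1 + 0.16·π_2 + 0.24·π_3 + 0.3·π_4
π_2 = 0.24·π_1 + 0.34·π_2 + 0.4·π_3 + 0.18·π_4
π_3 = 0.3·π_1 + 0.3·π_2 + 0.14·π_3 + 0.3·π_4
Solving with the normalization constraint gives π = (0.2168, 0.2975, 0.2586, 0.2271).
So the stationary probability of B is 0.2168.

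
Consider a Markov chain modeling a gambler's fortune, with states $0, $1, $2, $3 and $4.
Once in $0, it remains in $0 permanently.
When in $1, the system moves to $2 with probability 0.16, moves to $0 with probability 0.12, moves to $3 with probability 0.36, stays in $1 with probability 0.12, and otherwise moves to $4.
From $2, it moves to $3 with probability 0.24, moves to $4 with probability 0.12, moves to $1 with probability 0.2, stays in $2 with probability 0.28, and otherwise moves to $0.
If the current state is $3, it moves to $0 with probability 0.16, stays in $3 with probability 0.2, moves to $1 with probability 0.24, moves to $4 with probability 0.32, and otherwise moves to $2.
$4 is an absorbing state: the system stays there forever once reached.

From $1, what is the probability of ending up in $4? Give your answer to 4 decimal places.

Let h(s) be the probability of absorption at $4 starting from transient state s. Then h($4) = 1 and h($0) = 0. By first-step analysis:
h($1) = 0.12·0 + 0.12·h($1) + 0.16·h($2) + 0.36·h($3) + 0.24·1
h($2) = 0.16·0 + 0.2·h($1) + 0.28·h($2) + 0.24·h($3) + 0.12·1
h($3) = 0.16·0 + 0.24·h($1) + 0.08·h($2) + 0.2·h($3) + 0.32·1
Solving: h($1) = 0.6397, h($2) = 0.5603, h($3) = 0.6479.
Starting from $1, the probability is 0.6397.

0.6397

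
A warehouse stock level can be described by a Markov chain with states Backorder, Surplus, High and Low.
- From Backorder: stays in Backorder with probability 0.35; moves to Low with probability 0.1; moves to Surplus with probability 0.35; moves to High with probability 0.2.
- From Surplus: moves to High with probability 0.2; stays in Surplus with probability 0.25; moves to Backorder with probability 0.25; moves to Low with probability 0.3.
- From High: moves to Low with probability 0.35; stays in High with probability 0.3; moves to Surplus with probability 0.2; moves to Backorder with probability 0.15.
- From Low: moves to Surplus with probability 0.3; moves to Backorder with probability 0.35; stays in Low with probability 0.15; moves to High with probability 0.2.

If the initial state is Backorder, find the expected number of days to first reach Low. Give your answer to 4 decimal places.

4.6919

Let t(s) be the expected number of days to first reach Low from state s, with t(Low) = 0. Conditioning on the first day:
t(Backorder) = 1 + 0.35·t(Backorder) + 0.35·t(Surplus) + 0.2·t(High)
t(Surplus) = 1 + 0.25·t(Backorder) + 0.25·t(Surplus) + 0.2·t(High)
t(High) = 1 + 0.15·t(Backorder) + 0.2·t(Surplus) + 0.3·t(High)
Solving: t(Backorder) = 4.6919, t(Surplus) = 3.8389, t(High) = 3.5308.
Expected days from Backorder to Low: 4.6919.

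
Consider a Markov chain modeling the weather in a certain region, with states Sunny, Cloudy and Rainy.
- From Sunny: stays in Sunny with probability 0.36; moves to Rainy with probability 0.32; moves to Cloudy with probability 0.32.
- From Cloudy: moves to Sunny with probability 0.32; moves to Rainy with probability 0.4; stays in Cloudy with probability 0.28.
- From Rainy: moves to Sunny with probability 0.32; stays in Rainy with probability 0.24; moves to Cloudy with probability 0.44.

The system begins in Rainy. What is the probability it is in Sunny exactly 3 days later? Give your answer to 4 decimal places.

Propagate the distribution vector 3 days from Rainy.
After 0 days: (0.0000, 0.0000, 1.0000)
After 1 day: (0.3200, 0.4400, 0.2400)
After 2 days: (0.3328, 0.3312, 0.3360)
After 3 days: (0.3333, 0.3471, 0.3196)
P(in Sunny after 3 days) = 0.3333

0.3333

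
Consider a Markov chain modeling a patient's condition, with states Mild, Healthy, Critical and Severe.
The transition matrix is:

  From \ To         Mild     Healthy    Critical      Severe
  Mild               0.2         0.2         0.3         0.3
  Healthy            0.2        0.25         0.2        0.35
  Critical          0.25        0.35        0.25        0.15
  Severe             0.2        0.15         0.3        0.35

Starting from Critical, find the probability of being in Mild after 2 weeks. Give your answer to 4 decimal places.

Propagate the distribution vector 2 weeks from Critical.
After 0 weeks: (0.0000, 0.0000, 1.0000, 0.0000)
After 1 week: (0.2500, 0.3500, 0.2500, 0.1500)
After 2 weeks: (0.2125, 0.2475, 0.2525, 0.2875)
P(in Mild after 2 weeks) = 0.2125

0.2125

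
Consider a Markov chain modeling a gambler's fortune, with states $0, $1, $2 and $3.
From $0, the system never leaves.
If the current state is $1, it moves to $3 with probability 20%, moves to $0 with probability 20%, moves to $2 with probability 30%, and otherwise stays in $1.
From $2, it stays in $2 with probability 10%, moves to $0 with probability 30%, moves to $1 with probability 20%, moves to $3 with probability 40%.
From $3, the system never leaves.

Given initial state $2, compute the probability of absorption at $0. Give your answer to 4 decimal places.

Let h(s) be the probability of absorption at $0 starting from transient state s. Then h($0) = 1 and h($3) = 0. By first-step analysis:
h($1) = 0.2·1 + 0.3·h($1) + 0.3·h($2) + 0.2·0
h($2) = 0.3·1 + 0.2·h($1) + 0.1·h($2) + 0.4·0
Solving: h($1) = 0.4737, h($2) = 0.4386.
Starting from $2, the probability is 0.4386.

0.4386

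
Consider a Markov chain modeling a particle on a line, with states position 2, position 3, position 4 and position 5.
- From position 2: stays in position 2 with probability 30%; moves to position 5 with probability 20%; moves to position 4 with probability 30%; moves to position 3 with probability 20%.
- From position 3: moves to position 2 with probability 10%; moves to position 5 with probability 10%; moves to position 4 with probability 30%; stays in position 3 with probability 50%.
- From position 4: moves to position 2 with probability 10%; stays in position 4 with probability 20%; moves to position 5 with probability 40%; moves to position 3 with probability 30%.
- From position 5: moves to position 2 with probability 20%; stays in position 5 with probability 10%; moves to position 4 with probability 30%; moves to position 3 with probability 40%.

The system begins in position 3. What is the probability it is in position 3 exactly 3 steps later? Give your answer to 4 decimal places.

Propagate the distribution vector 3 steps from position 3.
After 0 steps: (0.0000, 1.0000, 0.0000, 0.0000)
After 1 step: (0.1000, 0.5000, 0.3000, 0.1000)
After 2 steps: (0.1300, 0.4000, 0.2700, 0.2000)
After 3 steps: (0.1460, 0.3870, 0.2730, 0.1940)
P(in position 3 after 3 steps) = 0.3870

0.3870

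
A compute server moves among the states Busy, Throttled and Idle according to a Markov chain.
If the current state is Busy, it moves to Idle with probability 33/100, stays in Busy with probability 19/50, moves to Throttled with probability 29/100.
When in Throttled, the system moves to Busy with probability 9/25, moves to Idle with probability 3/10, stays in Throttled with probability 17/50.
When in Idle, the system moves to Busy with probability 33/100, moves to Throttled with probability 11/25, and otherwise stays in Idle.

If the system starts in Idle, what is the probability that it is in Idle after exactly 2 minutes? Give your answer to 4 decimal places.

0.2938

Sum over the intermediate state after 1 minute:
P = P(Idle→Busy)·P(Busy→Idle) + P(Idle→Throttled)·P(Throttled→Idle) + P(Idle→Idle)·P(Idle→Idle)
  = 0.33×0.33 + 0.44×0.3 + 0.23×0.23
  = 0.1089 + 0.1320 + 0.0529 = 0.2938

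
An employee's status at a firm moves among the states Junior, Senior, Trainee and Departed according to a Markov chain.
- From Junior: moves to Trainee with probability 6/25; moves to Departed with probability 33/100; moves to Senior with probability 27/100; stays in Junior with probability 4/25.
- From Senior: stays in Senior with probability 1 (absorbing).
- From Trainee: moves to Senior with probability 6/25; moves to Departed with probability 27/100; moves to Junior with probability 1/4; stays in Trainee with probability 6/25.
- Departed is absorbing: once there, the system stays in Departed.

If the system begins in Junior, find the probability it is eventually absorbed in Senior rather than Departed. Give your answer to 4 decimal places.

0.4544

Let h(s) be the probability of absorption at Senior starting from transient state s. Then h(Senior) = 1 and h(Departed) = 0. By first-step analysis:
h(Junior) = 0.16·h(Junior) + 0.27·1 + 0.24·h(Trainee) + 0.33·0
h(Trainee) = 0.25·h(Junior) + 0.24·1 + 0.24·h(Trainee) + 0.27·0
Solving: h(Junior) = 0.4544, h(Trainee) = 0.4652.
Starting from Junior, the probability is 0.4544.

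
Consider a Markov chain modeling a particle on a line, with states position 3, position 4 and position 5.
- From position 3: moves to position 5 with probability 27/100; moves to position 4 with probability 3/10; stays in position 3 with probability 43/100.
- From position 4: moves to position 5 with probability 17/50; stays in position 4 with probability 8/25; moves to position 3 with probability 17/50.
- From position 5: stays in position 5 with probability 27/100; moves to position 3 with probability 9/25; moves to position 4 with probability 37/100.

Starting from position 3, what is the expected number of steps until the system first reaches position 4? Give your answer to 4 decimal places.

3.1358

Let t(s) be the expected number of steps to first reach position 4 from state s, with t(position 4) = 0. Conditioning on the first step:
t(position 3) = 1 + 0.43·t(position 3) + 0.27·t(position 5)
t(position 5) = 1 + 0.36·t(position 3) + 0.27·t(position 5)
Solving: t(position 3) = 3.1358, t(position 5) = 2.9163.
Expected steps from position 3 to position 4: 3.1358.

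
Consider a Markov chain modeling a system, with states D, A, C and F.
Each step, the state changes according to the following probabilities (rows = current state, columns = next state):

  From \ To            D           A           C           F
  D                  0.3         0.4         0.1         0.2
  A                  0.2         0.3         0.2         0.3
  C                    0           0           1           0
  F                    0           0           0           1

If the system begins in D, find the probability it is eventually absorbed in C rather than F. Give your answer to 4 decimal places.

Let h(s) be the probability of absorption at C starting from transient state s. Then h(C) = 1 and h(F) = 0. By first-step analysis:
h(D) = 0.3·h(D) + 0.4·h(A) + 0.1·1 + 0.2·0
h(A) = 0.2·h(D) + 0.3·h(A) + 0.2·1 + 0.3·0
Solving: h(D) = 0.3659, h(A) = 0.3902.
Starting from D, the probability is 0.3659.

0.3659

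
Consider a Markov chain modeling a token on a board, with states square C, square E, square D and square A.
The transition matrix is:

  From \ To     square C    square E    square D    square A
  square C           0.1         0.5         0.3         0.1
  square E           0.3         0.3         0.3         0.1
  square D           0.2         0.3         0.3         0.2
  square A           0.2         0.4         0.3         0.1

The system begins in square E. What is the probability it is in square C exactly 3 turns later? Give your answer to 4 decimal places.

Propagate the distribution vector 3 turns from square E.
After 0 turns: (0.0000, 1.0000, 0.0000, 0.0000)
After 1 turn: (0.3000, 0.3000, 0.3000, 0.1000)
After 2 turns: (0.2000, 0.3700, 0.3000, 0.1300)
After 3 turns: (0.2170, 0.3530, 0.3000, 0.1300)
P(in square C after 3 turns) = 0.2170

0.2170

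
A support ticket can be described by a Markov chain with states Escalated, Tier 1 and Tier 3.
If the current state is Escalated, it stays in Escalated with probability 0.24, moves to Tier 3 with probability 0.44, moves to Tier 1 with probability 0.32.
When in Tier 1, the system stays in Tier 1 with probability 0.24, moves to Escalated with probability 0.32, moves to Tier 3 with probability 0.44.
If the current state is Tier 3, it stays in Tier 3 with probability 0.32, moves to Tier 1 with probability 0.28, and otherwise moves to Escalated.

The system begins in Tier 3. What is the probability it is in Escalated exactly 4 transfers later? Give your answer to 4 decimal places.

0.3252

Propagate the distribution vector 4 transfers from Tier 3.
After 0 transfers: (0.0000, 0.0000, 1.0000)
After 1 transfer: (0.4000, 0.2800, 0.3200)
After 2 transfers: (0.3136, 0.2848, 0.4016)
After 3 transfers: (0.3270, 0.2812, 0.3918)
After 4 transfers: (0.3252, 0.2818, 0.3930)
P(in Escalated after 4 transfers) = 0.3252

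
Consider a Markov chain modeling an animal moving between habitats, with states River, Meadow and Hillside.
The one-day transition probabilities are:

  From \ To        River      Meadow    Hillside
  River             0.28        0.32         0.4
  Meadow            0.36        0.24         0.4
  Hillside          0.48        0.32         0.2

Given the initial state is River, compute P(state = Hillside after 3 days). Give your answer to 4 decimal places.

Propagate the distribution vector 3 days from River.
After 0 days: (1.0000, 0.0000, 0.0000)
After 1 day: (0.2800, 0.3200, 0.4000)
After 2 days: (0.3856, 0.2944, 0.3200)
After 3 days: (0.3676, 0.2964, 0.3360)
P(in Hillside after 3 days) = 0.3360

0.3360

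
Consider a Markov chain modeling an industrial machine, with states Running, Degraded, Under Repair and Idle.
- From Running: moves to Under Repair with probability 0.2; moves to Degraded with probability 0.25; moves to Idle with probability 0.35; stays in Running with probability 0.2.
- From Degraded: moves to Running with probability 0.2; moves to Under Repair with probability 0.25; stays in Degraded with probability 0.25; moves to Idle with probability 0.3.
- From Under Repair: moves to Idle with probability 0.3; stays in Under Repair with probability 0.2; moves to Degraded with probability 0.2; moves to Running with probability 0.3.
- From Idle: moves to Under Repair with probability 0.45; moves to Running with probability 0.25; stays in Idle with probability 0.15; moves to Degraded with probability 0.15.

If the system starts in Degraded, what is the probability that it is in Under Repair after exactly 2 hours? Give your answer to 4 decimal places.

0.2875

Propagate the distribution vector 2 hours from Degraded.
After 0 hours: (0.0000, 1.0000, 0.0000, 0.0000)
After 1 hour: (0.2000, 0.2500, 0.2500, 0.3000)
After 2 hours: (0.2400, 0.2075, 0.2875, 0.2650)
P(in Under Repair after 2 hours) = 0.2875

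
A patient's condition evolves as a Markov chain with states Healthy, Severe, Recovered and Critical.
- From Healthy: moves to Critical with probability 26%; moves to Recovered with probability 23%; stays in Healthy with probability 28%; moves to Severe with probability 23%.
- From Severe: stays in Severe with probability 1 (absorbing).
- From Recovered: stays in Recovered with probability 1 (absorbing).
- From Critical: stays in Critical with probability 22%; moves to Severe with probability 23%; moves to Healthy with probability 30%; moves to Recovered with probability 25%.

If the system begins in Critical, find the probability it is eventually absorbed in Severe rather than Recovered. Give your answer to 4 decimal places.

Let h(s) be the probability of absorption at Severe starting from transient state s. Then h(Severe) = 1 and h(Recovered) = 0. By first-step analysis:
h(Healthy) = 0.28·h(Healthy) + 0.23·1 + 0.23·0 + 0.26·h(Critical)
h(Critical) = 0.3·h(Healthy) + 0.23·1 + 0.25·0 + 0.22·h(Critical)
Solving: h(Healthy) = 0.4946, h(Critical) = 0.4851.
Starting from Critical, the probability is 0.4851.

0.4851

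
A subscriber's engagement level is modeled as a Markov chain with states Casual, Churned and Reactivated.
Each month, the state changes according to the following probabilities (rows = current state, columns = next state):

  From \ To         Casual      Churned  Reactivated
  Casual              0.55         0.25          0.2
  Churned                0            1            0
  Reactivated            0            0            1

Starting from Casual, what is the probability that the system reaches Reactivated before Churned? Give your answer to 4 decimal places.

0.4444

Let h(s) be the probability of absorption at Reactivated starting from transient state s. Then h(Reactivated) = 1 and h(Churned) = 0. By first-step analysis:
h(Casual) = 0.55·h(Casual) + 0.25·0 + 0.2·1
Solving: h(Casual) = 0.4444.
Starting from Casual, the probability is 0.4444.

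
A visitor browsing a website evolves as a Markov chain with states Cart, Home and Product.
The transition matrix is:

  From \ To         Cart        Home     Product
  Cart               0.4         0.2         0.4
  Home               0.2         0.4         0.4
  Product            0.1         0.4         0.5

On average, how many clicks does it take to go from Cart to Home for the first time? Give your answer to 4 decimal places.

Let t(s) be the expected number of clicks to first reach Home from state s, with t(Home) = 0. Conditioning on the first click:
t(Cart) = 1 + 0.4·t(Cart) + 0.4·t(Product)
t(Product) = 1 + 0.1·t(Cart) + 0.5·t(Product)
Solving: t(Cart) = 3.4615, t(Product) = 2.6923.
Expected clicks from Cart to Home: 3.4615.

3.4615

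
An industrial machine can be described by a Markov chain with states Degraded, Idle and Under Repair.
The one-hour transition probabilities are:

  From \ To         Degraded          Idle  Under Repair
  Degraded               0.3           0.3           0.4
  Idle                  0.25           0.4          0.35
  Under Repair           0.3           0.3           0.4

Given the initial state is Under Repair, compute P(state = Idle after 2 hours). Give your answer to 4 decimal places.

0.3300

Sum over the intermediate state after 1 hour:
P = P(Under Repair→Degraded)·P(Degraded→Idle) + P(Under Repair→Idle)·P(Idle→Idle) + P(Under Repair→Under Repair)·P(Under Repair→Idle)
  = 0.3×0.3 + 0.3×0.4 + 0.4×0.3
  = 0.0900 + 0.1200 + 0.1200 = 0.3300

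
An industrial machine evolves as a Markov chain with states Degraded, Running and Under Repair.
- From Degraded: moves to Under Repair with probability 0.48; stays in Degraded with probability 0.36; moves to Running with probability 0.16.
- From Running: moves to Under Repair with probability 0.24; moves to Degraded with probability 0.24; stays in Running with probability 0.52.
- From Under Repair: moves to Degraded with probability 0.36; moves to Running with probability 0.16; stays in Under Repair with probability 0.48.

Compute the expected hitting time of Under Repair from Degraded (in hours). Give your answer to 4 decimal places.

2.3810

Let t(s) be the expected number of hours to first reach Under Repair from state s, with t(Under Repair) = 0. Conditioning on the first hour:
t(Degraded) = 1 + 0.36·t(Degraded) + 0.16·t(Running)
t(Running) = 1 + 0.24·t(Degraded) + 0.52·t(Running)
Solving: t(Degraded) = 2.3810, t(Running) = 3.2738.
Expected hours from Degraded to Under Repair: 2.3810.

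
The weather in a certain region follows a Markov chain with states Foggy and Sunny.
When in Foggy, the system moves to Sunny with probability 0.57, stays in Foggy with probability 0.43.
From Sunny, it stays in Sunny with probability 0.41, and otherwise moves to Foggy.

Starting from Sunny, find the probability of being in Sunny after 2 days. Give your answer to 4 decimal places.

0.5044

Sum over the intermediate state after 1 day:
P = P(Sunny→Foggy)·P(Foggy→Sunny) + P(Sunny→Sunny)·P(Sunny→Sunny)
  = 0.59×0.57 + 0.41×0.41
  = 0.3363 + 0.1681 = 0.5044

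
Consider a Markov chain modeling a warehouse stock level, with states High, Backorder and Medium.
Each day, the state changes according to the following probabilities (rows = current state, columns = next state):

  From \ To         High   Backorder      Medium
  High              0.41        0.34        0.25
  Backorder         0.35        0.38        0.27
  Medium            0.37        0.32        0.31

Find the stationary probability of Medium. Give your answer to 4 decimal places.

Let the stationary distribution be π with π = πP and π_1 + π_2 + π_3 = 1.
π_1 = 0.41·π_1 + 0.35·π_2 + 0.37·π_3
π_2 = 0.34·π_1 + 0.38·π_2 + 0.32·π_3
Solving with the normalization constraint gives π = (0.3782, 0.3485, 0.2734).
So the stationary probability of Medium is 0.2734.

0.2734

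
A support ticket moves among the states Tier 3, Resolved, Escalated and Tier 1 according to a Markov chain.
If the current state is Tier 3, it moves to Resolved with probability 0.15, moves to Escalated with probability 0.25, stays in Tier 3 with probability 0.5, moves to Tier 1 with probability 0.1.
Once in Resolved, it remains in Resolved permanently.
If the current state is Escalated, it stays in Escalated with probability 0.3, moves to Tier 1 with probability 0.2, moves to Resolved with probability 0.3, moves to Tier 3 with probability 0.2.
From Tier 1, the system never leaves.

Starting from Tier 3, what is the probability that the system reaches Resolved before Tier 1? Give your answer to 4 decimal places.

0.6000

Let h(s) be the probability of absorption at Resolved starting from transient state s. Then h(Resolved) = 1 and h(Tier 1) = 0. By first-step analysis:
h(Tier 3) = 0.5·h(Tier 3) + 0.15·1 + 0.25·h(Escalated) + 0.1·0
h(Escalated) = 0.2·h(Tier 3) + 0.3·1 + 0.3·h(Escalated) + 0.2·0
Solving: h(Tier 3) = 0.6000, h(Escalated) = 0.6000.
Starting from Tier 3, the probability is 0.6000.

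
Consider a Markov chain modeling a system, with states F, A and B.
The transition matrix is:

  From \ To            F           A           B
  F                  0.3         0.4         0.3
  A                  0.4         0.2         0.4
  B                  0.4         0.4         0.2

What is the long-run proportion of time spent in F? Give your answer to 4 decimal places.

0.3636

Let the stationary distribution be π with π = πP and π_1 + π_2 + π_3 = 1.
π_1 = 0.3·π_1 + 0.4·π_2 + 0.4·π_3
π_2 = 0.4·π_1 + 0.2·π_2 + 0.4·π_3
Solving with the normalization constraint gives π = (0.3636, 0.3333, 0.3030).
So the stationary probability of F is 0.3636.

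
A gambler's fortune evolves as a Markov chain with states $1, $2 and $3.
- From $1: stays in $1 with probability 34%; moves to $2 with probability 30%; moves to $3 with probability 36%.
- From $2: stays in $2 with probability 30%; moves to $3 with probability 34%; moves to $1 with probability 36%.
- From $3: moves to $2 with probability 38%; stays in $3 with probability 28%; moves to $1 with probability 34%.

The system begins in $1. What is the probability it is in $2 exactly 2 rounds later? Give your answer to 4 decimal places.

Sum over the intermediate state after 1 round:
P = P($1→$1)·P($1→$2) + P($1→$2)·P($2→$2) + P($1→$3)·P($3→$2)
  = 0.34×0.3 + 0.3×0.3 + 0.36×0.38
  = 0.1020 + 0.0900 + 0.1368 = 0.3288

0.3288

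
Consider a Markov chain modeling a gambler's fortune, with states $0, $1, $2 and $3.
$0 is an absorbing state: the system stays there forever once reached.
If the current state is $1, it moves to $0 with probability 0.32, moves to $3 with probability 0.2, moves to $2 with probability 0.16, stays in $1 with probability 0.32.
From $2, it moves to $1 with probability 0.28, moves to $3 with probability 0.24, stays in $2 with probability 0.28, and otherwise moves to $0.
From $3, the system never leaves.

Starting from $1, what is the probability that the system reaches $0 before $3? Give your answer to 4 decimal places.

Let h(s) be the probability of absorption at $0 starting from transient state s. Then h($0) = 1 and h($3) = 0. By first-step analysis:
h($1) = 0.32·1 + 0.32·h($1) + 0.16·h($2) + 0.2·0
h($2) = 0.2·1 + 0.28·h($1) + 0.28·h($2) + 0.24·0
Solving: h($1) = 0.5899, h($2) = 0.5072.
Starting from $1, the probability is 0.5899.

0.5899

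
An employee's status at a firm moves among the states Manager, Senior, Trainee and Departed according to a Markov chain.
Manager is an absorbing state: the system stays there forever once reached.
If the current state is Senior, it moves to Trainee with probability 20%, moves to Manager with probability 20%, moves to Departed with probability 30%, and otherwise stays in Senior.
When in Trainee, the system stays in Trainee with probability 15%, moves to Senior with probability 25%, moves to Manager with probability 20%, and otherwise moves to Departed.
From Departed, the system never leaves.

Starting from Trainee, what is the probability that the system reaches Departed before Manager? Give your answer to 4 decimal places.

Let h(s) be the probability of absorption at Departed starting from transient state s. Then h(Departed) = 1 and h(Manager) = 0. By first-step analysis:
h(Senior) = 0.2·0 + 0.3·h(Senior) + 0.2·h(Trainee) + 0.3·1
h(Trainee) = 0.2·0 + 0.25·h(Senior) + 0.15·h(Trainee) + 0.4·1
Solving: h(Senior) = 0.6147, h(Trainee) = 0.6514.
Starting from Trainee, the probability is 0.6514.

0.6514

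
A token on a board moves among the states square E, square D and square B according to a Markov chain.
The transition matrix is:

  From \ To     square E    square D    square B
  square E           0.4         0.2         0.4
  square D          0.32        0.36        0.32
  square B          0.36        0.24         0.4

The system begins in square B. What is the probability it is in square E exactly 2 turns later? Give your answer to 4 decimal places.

Sum over the intermediate state after 1 turn:
P = P(square B→square E)·P(square E→square E) + P(square B→square D)·P(square D→square E) + P(square B→square B)·P(square B→square E)
  = 0.36×0.4 + 0.24×0.32 + 0.4×0.36
  = 0.1440 + 0.0768 + 0.1440 = 0.3648

0.3648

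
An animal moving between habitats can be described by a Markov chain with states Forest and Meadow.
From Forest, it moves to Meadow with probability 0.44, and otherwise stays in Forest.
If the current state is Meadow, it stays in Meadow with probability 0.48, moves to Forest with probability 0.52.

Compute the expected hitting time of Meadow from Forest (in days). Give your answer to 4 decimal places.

2.2727

Let t(s) be the expected number of days to first reach Meadow from state s, with t(Meadow) = 0. Conditioning on the first day:
t(Forest) = 1 + 0.56·t(Forest)
Solving: t(Forest) = 2.2727.
Expected days from Forest to Meadow: 2.2727.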